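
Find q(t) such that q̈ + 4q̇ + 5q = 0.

Characteristic equation r² + 4r + 5 = 0 has discriminant (4)² - 4·(5) = -4 < 0, so r = -2 ± i.
Hence q_h = C1*cos(t)*exp(-2*t) + C2*exp(-2*t)*sin(t).

q = C1*cos(t)*exp(-2*t) + C2*exp(-2*t)*sin(t)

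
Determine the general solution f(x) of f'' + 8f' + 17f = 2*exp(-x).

Characteristic equation r² + 8r + 17 = 0 has discriminant (8)² - 4·(17) = -4 < 0, so r = -4 ± i.
Hence f_h = C1*cos(x)*exp(-4*x) + C2*exp(-4*x)*sin(x).
Try f_p = A*exp(-x). Substituting into the equation and dividing by exp(-x) gives A = 1/5, so f_p = exp(-x)/5.

f = exp(-x)/5 + C1*cos(x)*exp(-4*x) + C2*exp(-4*x)*sin(x)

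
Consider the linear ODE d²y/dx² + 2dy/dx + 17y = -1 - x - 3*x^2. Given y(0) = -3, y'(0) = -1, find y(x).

y = -177/4913 - 5*x/289 - 3*x**2/17 - 14562*cos(4*x)*exp(-x)/4913 - 9695*exp(-x)*sin(4*x)/9826

Characteristic equation r² + 2r + 17 = 0 has discriminant (2)² - 4·(17) = -64 < 0, so r = -1 ± 4i.
Hence y_h = C1*cos(4*x)*exp(-x) + C2*exp(-x)*sin(4*x).
For the particular solution try y_p = A0 + A1*x + A2*x^2. Substituting and matching coefficients of each power of x gives A0 = -177/4913, A1 = -5/289, A2 = -3/17, so y_p = -177/4913 - 5*x/289 - 3*x^2/17.
General solution: y = -177/4913 - 5*x/289 - 3*x^2/17 + C1*cos(4*x)*exp(-x) + C2*exp(-x)*sin(4*x).
Apply the initial conditions: y(0) = -177/4913 + C1 = -3 and y'(0) = -5/289 - C1 + 4*C2 = -1. Solving gives C1 = -14562/4913, C2 = -9695/9826.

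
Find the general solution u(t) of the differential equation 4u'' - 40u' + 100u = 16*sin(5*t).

u = 2*cos(5*t)/25 + C1*exp(5*t) + C2*t*exp(5*t)

Divide through by 4: u'' - 10u' + 25u = 4*sin(5*t).
Characteristic equation r² - 10r + 25 = 0 has discriminant (-10)² - 4·(25) = 0, so r = 5 is a repeated root.
Hence u_h = (C1 + C2*t)*exp(5*t).
Try u_p = A*cos(5*t) + B*sin(5*t). Substituting and equating the coefficients of cos(5t) and sin(5t) gives A = 2/25, B = 0, so u_p = 2*cos(5*t)/25.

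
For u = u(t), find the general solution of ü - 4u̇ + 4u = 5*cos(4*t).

Characteristic equation r² - 4r + 4 = 0 has discriminant (-4)² - 4·(4) = 0, so r = 2 is a repeated root.
Hence u_h = (C1 + C2*t)*exp(2*t).
Try u_p = A*cos(4*t) + B*sin(4*t). Substituting and equating the coefficients of cos(4t) and sin(4t) gives A = -3/20, B = -1/5, so u_p = -3*cos(4*t)/20 - sin(4*t)/5.

u = -3*cos(4*t)/20 - sin(4*t)/5 + C1*exp(2*t) + C2*t*exp(2*t)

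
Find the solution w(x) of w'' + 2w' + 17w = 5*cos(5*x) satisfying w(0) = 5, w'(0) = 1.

w = -10*cos(5*x)/41 + 25*sin(5*x)/82 + 215*cos(4*x)*exp(-x)/41 + 387*exp(-x)*sin(4*x)/328

Characteristic equation r² + 2r + 17 = 0 has discriminant (2)² - 4·(17) = -64 < 0, so r = -1 ± 4i.
Hence w_h = C1*cos(4*x)*exp(-x) + C2*exp(-x)*sin(4*x).
Try w_p = A*cos(5*x) + B*sin(5*x). Substituting and equating the coefficients of cos(5x) and sin(5x) gives A = -10/41, B = 25/82, so w_p = -10*cos(5*x)/41 + 25*sin(5*x)/82.
General solution: w = -10*cos(5*x)/41 + 25*sin(5*x)/82 + C1*cos(4*x)*exp(-x) + C2*exp(-x)*sin(4*x).
Apply the initial conditions: w(0) = -10/41 + C1 = 5 and w'(0) = 125/82 - C1 + 4*C2 = 1. Solving gives C1 = 215/41, C2 = 387/328.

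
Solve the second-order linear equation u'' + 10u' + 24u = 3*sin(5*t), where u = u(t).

Characteristic equation r² + 10r + 24 = 0 factors as (r + 6)(r + 4) = 0, so r = -6, -4.
Hence u_h = C1*exp(-6*t) + C2*exp(-4*t).
Try u_p = A*cos(5*t) + B*sin(5*t). Substituting and equating the coefficients of cos(5t) and sin(5t) gives A = -150/2501, B = -3/2501, so u_p = -150*cos(5*t)/2501 - 3*sin(5*t)/2501.

u = -150*cos(5*t)/2501 - 3*sin(5*t)/2501 + C1*exp(-6*t) + C2*exp(-4*t)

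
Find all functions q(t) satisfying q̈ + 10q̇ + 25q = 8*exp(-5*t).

Characteristic equation r² + 10r + 25 = 0 has discriminant (10)² - 4·(25) = 0, so r = -5 is a repeated root.
Hence q_h = (C1 + C2*t)*exp(-5*t).
Since exp(-5*t) solves the homogeneous equation (r = -5 is a root of multiplicity 2), multiply the trial by t^2. Try q_p = A*t^2*exp(-5*t). Substituting into the equation and dividing by exp(-5*t) gives A = 4, so q_p = 4*t^2*exp(-5*t).

q = C1*exp(-5*t) + 4*t**2*exp(-5*t) + C2*t*exp(-5*t)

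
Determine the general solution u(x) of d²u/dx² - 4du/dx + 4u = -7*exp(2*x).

u = C1*exp(2*x) - 7*x**2*exp(2*x)/2 + C2*x*exp(2*x)

Characteristic equation r² - 4r + 4 = 0 has discriminant (-4)² - 4·(4) = 0, so r = 2 is a repeated root.
Hence u_h = (C1 + C2*x)*exp(2*x).
Since exp(2*x) solves the homogeneous equation (r = 2 is a root of multiplicity 2), multiply the trial by x^2. Try u_p = A*x^2*exp(2*x). Substituting into the equation and dividing by exp(2*x) gives A = -7/2, so u_p = -7*x^2*exp(2*x)/2.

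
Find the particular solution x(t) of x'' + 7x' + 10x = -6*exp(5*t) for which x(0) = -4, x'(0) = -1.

x = -47*exp(-2*t)/7 - 3*exp(5*t)/35 + 14*exp(-5*t)/5

Characteristic equation r² + 7r + 10 = 0 factors as (r + 2)(r + 5) = 0, so r = -2, -5.
Hence x_h = C1*exp(-2*t) + C2*exp(-5*t).
Try x_p = A*exp(5*t). Substituting into the equation and dividing by exp(5*t) gives A = -3/35, so x_p = -3*exp(5*t)/35.
General solution: x = -3*exp(5*t)/35 + C1*exp(-2*t) + C2*exp(-5*t).
Apply the initial conditions: x(0) = -3/35 + C1 + C2 = -4 and x'(0) = -3/7 - 5*C2 - 2*C1 = -1. Solving gives C1 = -47/7, C2 = 14/5.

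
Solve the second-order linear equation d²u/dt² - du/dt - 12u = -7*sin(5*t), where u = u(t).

u = -35*cos(5*t)/1394 + 259*sin(5*t)/1394 + C1*exp(4*t) + C2*exp(-3*t)

Characteristic equation r² - r - 12 = 0 factors as (r - 4)(r + 3) = 0, so r = 4, -3.
Hence u_h = C1*exp(4*t) + C2*exp(-3*t).
Try u_p = A*cos(5*t) + B*sin(5*t). Substituting and equating the coefficients of cos(5t) and sin(5t) gives A = -35/1394, B = 259/1394, so u_p = -35*cos(5*t)/1394 + 259*sin(5*t)/1394.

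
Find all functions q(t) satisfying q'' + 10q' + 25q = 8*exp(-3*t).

Characteristic equation r² + 10r + 25 = 0 has discriminant (10)² - 4·(25) = 0, so r = -5 is a repeated root.
Hence q_h = (C1 + C2*t)*exp(-5*t).
Try q_p = A*exp(-3*t). Substituting into the equation and dividing by exp(-3*t) gives A = 2, so q_p = 2*exp(-3*t).

q = 2*exp(-3*t) + C1*exp(-5*t) + C2*t*exp(-5*t)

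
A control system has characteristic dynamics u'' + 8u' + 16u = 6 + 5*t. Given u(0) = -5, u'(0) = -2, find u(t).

u = 7/32 - 167*exp(-4*t)/32 + 5*t/16 - 371*t*exp(-4*t)/16

Characteristic equation r² + 8r + 16 = 0 has discriminant (8)² - 4·(16) = 0, so r = -4 is a repeated root.
Hence u_h = (C1 + C2*t)*exp(-4*t).
For the particular solution try u_p = A0 + A1*t. Substituting and matching coefficients of each power of t gives A0 = 7/32, A1 = 5/16, so u_p = 7/32 + 5*t/16.
General solution: u = 7/32 + 5*t/16 + C1*exp(-4*t) + C2*t*exp(-4*t).
Apply the initial conditions: u(0) = 7/32 + C1 = -5 and u'(0) = 5/16 + C2 - 4*C1 = -2. Solving gives C1 = -167/32, C2 = -371/16.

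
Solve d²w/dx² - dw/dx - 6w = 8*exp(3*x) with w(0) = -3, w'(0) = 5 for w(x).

w = -62*exp(-2*x)/25 - 13*exp(3*x)/25 + 8*x*exp(3*x)/5

Characteristic equation r² - r - 6 = 0 factors as (r - 3)(r + 2) = 0, so r = 3, -2.
Hence w_h = C1*exp(3*x) + C2*exp(-2*x).
Since exp(3*x) solves the homogeneous equation (r = 3 is a root of multiplicity 1), multiply the trial by x. Try w_p = A*x*exp(3*x). Substituting into the equation and dividing by exp(3*x) gives A = 8/5, so w_p = 8*x*exp(3*x)/5.
General solution: w = C1*exp(3*x) + C2*exp(-2*x) + 8*x*exp(3*x)/5.
Apply the initial conditions: w(0) = C1 + C2 = -3 and w'(0) = 8/5 - 2*C2 + 3*C1 = 5. Solving gives C1 = -13/25, C2 = -62/25.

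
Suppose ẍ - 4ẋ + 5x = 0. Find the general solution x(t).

x = C1*cos(t)*exp(2*t) + C2*exp(2*t)*sin(t)

Characteristic equation r² - 4r + 5 = 0 has discriminant (-4)² - 4·(5) = -4 < 0, so r = 2 ± i.
Hence x_h = C1*cos(t)*exp(2*t) + C2*exp(2*t)*sin(t).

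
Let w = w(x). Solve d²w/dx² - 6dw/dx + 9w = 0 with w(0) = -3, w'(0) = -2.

w = -3*exp(3*x) + 7*x*exp(3*x)

Characteristic equation r² - 6r + 9 = 0 has discriminant (-6)² - 4·(9) = 0, so r = 3 is a repeated root.
Hence w_h = (C1 + C2*x)*exp(3*x).
Apply the initial conditions: w(0) = C1 = -3 and w'(0) = C2 + 3*C1 = -2. Solving gives C1 = -3, C2 = 7.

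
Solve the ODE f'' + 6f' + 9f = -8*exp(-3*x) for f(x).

f = C1*exp(-3*x) - 4*x**2*exp(-3*x) + C2*x*exp(-3*x)

Characteristic equation r² + 6r + 9 = 0 has discriminant (6)² - 4·(9) = 0, so r = -3 is a repeated root.
Hence f_h = (C1 + C2*x)*exp(-3*x).
Since exp(-3*x) solves the homogeneous equation (r = -3 is a root of multiplicity 2), multiply the trial by x^2. Try f_p = A*x^2*exp(-3*x). Substituting into the equation and dividing by exp(-3*x) gives A = -4, so f_p = -4*x^2*exp(-3*x).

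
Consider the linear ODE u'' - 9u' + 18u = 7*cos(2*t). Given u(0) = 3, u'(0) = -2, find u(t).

u = -199*exp(6*t)/60 - 63*sin(2*t)/260 + 49*cos(2*t)/260 + 239*exp(3*t)/39

Characteristic equation r² - 9r + 18 = 0 factors as (r - 3)(r - 6) = 0, so r = 3, 6.
Hence u_h = C1*exp(3*t) + C2*exp(6*t).
Try u_p = A*cos(2*t) + B*sin(2*t). Substituting and equating the coefficients of cos(2t) and sin(2t) gives A = 49/260, B = -63/260, so u_p = -63*sin(2*t)/260 + 49*cos(2*t)/260.
General solution: u = -63*sin(2*t)/260 + 49*cos(2*t)/260 + C1*exp(3*t) + C2*exp(6*t).
Apply the initial conditions: u(0) = 49/260 + C1 + C2 = 3 and u'(0) = -63/130 + 3*C1 + 6*C2 = -2. Solving gives C1 = 239/39, C2 = -199/60.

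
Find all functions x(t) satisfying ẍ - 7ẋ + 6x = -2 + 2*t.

Characteristic equation r² - 7r + 6 = 0 factors as (r - 1)(r - 6) = 0, so r = 1, 6.
Hence x_h = C1*exp(t) + C2*exp(6*t).
For the particular solution try x_p = A0 + A1*t. Substituting and matching coefficients of each power of t gives A0 = 1/18, A1 = 1/3, so x_p = 1/18 + t/3.

x = 1/18 + t/3 + C1*exp(t) + C2*exp(6*t)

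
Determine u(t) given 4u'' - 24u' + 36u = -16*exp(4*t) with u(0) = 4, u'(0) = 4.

Divide through by 4: u'' - 6u' + 9u = -4*exp(4*t).
Characteristic equation r² - 6r + 9 = 0 has discriminant (-6)² - 4·(9) = 0, so r = 3 is a repeated root.
Hence u_h = (C1 + C2*t)*exp(3*t).
Try u_p = A*exp(4*t). Substituting into the equation and dividing by exp(4*t) gives A = -4, so u_p = -4*exp(4*t).
General solution: u = -4*exp(4*t) + C1*exp(3*t) + C2*t*exp(3*t).
Apply the initial conditions: u(0) = -4 + C1 = 4 and u'(0) = -16 + C2 + 3*C1 = 4. Solving gives C1 = 8, C2 = -4.

u = -4*exp(4*t) + 8*exp(3*t) - 4*t*exp(3*t)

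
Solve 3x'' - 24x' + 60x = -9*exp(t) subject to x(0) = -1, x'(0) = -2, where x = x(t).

x = -3*exp(t)/13 - 10*cos(2*t)*exp(4*t)/13 + 17*exp(4*t)*sin(2*t)/26

Divide through by 3: x'' - 8x' + 20x = -3*exp(t).
Characteristic equation r² - 8r + 20 = 0 has discriminant (-8)² - 4·(20) = -16 < 0, so r = 4 ± 2i.
Hence x_h = C1*cos(2*t)*exp(4*t) + C2*exp(4*t)*sin(2*t).
Try x_p = A*exp(t). Substituting into the equation and dividing by exp(t) gives A = -3/13, so x_p = -3*exp(t)/13.
General solution: x = -3*exp(t)/13 + C1*cos(2*t)*exp(4*t) + C2*exp(4*t)*sin(2*t).
Apply the initial conditions: x(0) = -3/13 + C1 = -1 and x'(0) = -3/13 + 2*C2 + 4*C1 = -2. Solving gives C1 = -10/13, C2 = 17/26.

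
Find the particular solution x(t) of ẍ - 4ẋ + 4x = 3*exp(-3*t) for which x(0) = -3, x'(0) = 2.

x = -78*exp(2*t)/25 + 3*exp(-3*t)/25 + 43*t*exp(2*t)/5

Characteristic equation r² - 4r + 4 = 0 has discriminant (-4)² - 4·(4) = 0, so r = 2 is a repeated root.
Hence x_h = (C1 + C2*t)*exp(2*t).
Try x_p = A*exp(-3*t). Substituting into the equation and dividing by exp(-3*t) gives A = 3/25, so x_p = 3*exp(-3*t)/25.
General solution: x = 3*exp(-3*t)/25 + C1*exp(2*t) + C2*t*exp(2*t).
Apply the initial conditions: x(0) = 3/25 + C1 = -3 and x'(0) = -9/25 + C2 + 2*C1 = 2. Solving gives C1 = -78/25, C2 = 43/5.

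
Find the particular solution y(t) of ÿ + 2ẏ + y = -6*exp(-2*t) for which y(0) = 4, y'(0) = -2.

Characteristic equation r² + 2r + 1 = 0 has discriminant (2)² - 4·(1) = 0, so r = -1 is a repeated root.
Hence y_h = (C1 + C2*t)*exp(-t).
Try y_p = A*exp(-2*t). Substituting into the equation and dividing by exp(-2*t) gives A = -6, so y_p = -6*exp(-2*t).
General solution: y = -6*exp(-2*t) + C1*exp(-t) + C2*t*exp(-t).
Apply the initial conditions: y(0) = -6 + C1 = 4 and y'(0) = 12 + C2 - C1 = -2. Solving gives C1 = 10, C2 = -4.

y = -6*exp(-2*t) + 10*exp(-t) - 4*t*exp(-t)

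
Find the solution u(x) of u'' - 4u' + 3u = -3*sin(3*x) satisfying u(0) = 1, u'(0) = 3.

u = -cos(3*x)/5 + sin(3*x)/10 + 3*exp(3*x)/4 + 9*exp(x)/20

Characteristic equation r² - 4r + 3 = 0 factors as (r - 3)(r - 1) = 0, so r = 3, 1.
Hence u_h = C1*exp(3*x) + C2*exp(x).
Try u_p = A*cos(3*x) + B*sin(3*x). Substituting and equating the coefficients of cos(3x) and sin(3x) gives A = -1/5, B = 1/10, so u_p = -cos(3*x)/5 + sin(3*x)/10.
General solution: u = -cos(3*x)/5 + sin(3*x)/10 + C1*exp(3*x) + C2*exp(x).
Apply the initial conditions: u(0) = -1/5 + C1 + C2 = 1 and u'(0) = 3/10 + C2 + 3*C1 = 3. Solving gives C1 = 3/4, C2 = 9/20.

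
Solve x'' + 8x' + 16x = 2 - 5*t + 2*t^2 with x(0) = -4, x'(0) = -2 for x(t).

Characteristic equation r² + 8r + 16 = 0 has discriminant (8)² - 4·(16) = 0, so r = -4 is a repeated root.
Hence x_h = (C1 + C2*t)*exp(-4*t).
For the particular solution try x_p = A0 + A1*t + A2*t^2. Substituting and matching coefficients of each power of t gives A0 = 21/64, A1 = -7/16, A2 = 1/8, so x_p = 21/64 - 7*t/16 + t^2/8.
General solution: x = 21/64 - 7*t/16 + t^2/8 + C1*exp(-4*t) + C2*t*exp(-4*t).
Apply the initial conditions: x(0) = 21/64 + C1 = -4 and x'(0) = -7/16 + C2 - 4*C1 = -2. Solving gives C1 = -277/64, C2 = -151/8.

x = 21/64 - 277*exp(-4*t)/64 - 7*t/16 + t**2/8 - 151*t*exp(-4*t)/8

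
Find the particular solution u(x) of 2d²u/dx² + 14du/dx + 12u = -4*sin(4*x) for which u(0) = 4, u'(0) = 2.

u = -76*exp(-6*x)/65 + 5*sin(4*x)/221 + 14*cos(4*x)/221 + 434*exp(-x)/85

Divide through by 2: u'' + 7u' + 6u = -2*sin(4*x).
Characteristic equation r² + 7r + 6 = 0 factors as (r + 6)(r + 1) = 0, so r = -6, -1.
Hence u_h = C1*exp(-6*x) + C2*exp(-x).
Try u_p = A*cos(4*x) + B*sin(4*x). Substituting and equating the coefficients of cos(4x) and sin(4x) gives A = 14/221, B = 5/221, so u_p = 5*sin(4*x)/221 + 14*cos(4*x)/221.
General solution: u = 5*sin(4*x)/221 + 14*cos(4*x)/221 + C1*exp(-6*x) + C2*exp(-x).
Apply the initial conditions: u(0) = 14/221 + C1 + C2 = 4 and u'(0) = 20/221 - C2 - 6*C1 = 2. Solving gives C1 = -76/65, C2 = 434/85.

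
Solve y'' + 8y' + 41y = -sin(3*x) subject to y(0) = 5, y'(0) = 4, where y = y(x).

Characteristic equation r² + 8r + 41 = 0 has discriminant (8)² - 4·(41) = -100 < 0, so r = -4 ± 5i.
Hence y_h = C1*cos(5*x)*exp(-4*x) + C2*exp(-4*x)*sin(5*x).
Try y_p = A*cos(3*x) + B*sin(3*x). Substituting and equating the coefficients of cos(3x) and sin(3x) gives A = 3/200, B = -1/50, so y_p = -sin(3*x)/50 + 3*cos(3*x)/200.
General solution: y = -sin(3*x)/50 + 3*cos(3*x)/200 + C1*cos(5*x)*exp(-4*x) + C2*exp(-4*x)*sin(5*x).
Apply the initial conditions: y(0) = 3/200 + C1 = 5 and y'(0) = -3/50 - 4*C1 + 5*C2 = 4. Solving gives C1 = 997/200, C2 = 24/5.

y = -sin(3*x)/50 + 3*cos(3*x)/200 + 24*exp(-4*x)*sin(5*x)/5 + 997*cos(5*x)*exp(-4*x)/200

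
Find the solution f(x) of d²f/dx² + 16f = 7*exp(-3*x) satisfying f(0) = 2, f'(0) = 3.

Characteristic equation r² + 16 = 0 has discriminant (0)² - 4·(16) = -64 < 0, so r = ± 4i.
Hence f_h = C1*cos(4*x) + C2*sin(4*x).
Try f_p = A*exp(-3*x). Substituting into the equation and dividing by exp(-3*x) gives A = 7/25, so f_p = 7*exp(-3*x)/25.
General solution: f = 7*exp(-3*x)/25 + C1*cos(4*x) + C2*sin(4*x).
Apply the initial conditions: f(0) = 7/25 + C1 = 2 and f'(0) = -21/25 + 4*C2 = 3. Solving gives C1 = 43/25, C2 = 24/25.

f = 7*exp(-3*x)/25 + 24*sin(4*x)/25 + 43*cos(4*x)/25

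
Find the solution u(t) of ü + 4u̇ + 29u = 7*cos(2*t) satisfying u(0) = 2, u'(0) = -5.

Characteristic equation r² + 4r + 29 = 0 has discriminant (4)² - 4·(29) = -100 < 0, so r = -2 ± 5i.
Hence u_h = C1*cos(5*t)*exp(-2*t) + C2*exp(-2*t)*sin(5*t).
Try u_p = A*cos(2*t) + B*sin(2*t). Substituting and equating the coefficients of cos(2t) and sin(2t) gives A = 175/689, B = 56/689, so u_p = 56*sin(2*t)/689 + 175*cos(2*t)/689.
General solution: u = 56*sin(2*t)/689 + 175*cos(2*t)/689 + C1*cos(5*t)*exp(-2*t) + C2*exp(-2*t)*sin(5*t).
Apply the initial conditions: u(0) = 175/689 + C1 = 2 and u'(0) = 112/689 - 2*C1 + 5*C2 = -5. Solving gives C1 = 1203/689, C2 = -1151/3445.

u = 56*sin(2*t)/689 + 175*cos(2*t)/689 - 1151*exp(-2*t)*sin(5*t)/3445 + 1203*cos(5*t)*exp(-2*t)/689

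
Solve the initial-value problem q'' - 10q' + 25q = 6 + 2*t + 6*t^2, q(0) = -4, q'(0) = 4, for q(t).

q = 206/625 - 2706*exp(5*t)/625 + 6*t**2/25 + 34*t/125 + 3172*t*exp(5*t)/125

Characteristic equation r² - 10r + 25 = 0 has discriminant (-10)² - 4·(25) = 0, so r = 5 is a repeated root.
Hence q_h = (C1 + C2*t)*exp(5*t).
For the particular solution try q_p = A0 + A1*t + A2*t^2. Substituting and matching coefficients of each power of t gives A0 = 206/625, A1 = 34/125, A2 = 6/25, so q_p = 206/625 + 6*t^2/25 + 34*t/125.
General solution: q = 206/625 + 6*t^2/25 + 34*t/125 + C1*exp(5*t) + C2*t*exp(5*t).
Apply the initial conditions: q(0) = 206/625 + C1 = -4 and q'(0) = 34/125 + C2 + 5*C1 = 4. Solving gives C1 = -2706/625, C2 = 3172/125.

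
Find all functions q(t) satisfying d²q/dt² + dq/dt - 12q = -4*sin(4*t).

Characteristic equation r² + r - 12 = 0 factors as (r - 3)(r + 4) = 0, so r = 3, -4.
Hence q_h = C1*exp(3*t) + C2*exp(-4*t).
Try q_p = A*cos(4*t) + B*sin(4*t). Substituting and equating the coefficients of cos(4t) and sin(4t) gives A = 1/50, B = 7/50, so q_p = cos(4*t)/50 + 7*sin(4*t)/50.

q = cos(4*t)/50 + 7*sin(4*t)/50 + C1*exp(3*t) + C2*exp(-4*t)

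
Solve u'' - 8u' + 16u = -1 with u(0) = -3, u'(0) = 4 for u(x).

Characteristic equation r² - 8r + 16 = 0 has discriminant (-8)² - 4·(16) = 0, so r = 4 is a repeated root.
Hence u_h = (C1 + C2*x)*exp(4*x).
For the particular solution try u_p = A0. Substituting and matching coefficients of each power of x gives A0 = -1/16, so u_p = -1/16.
General solution: u = -1/16 + C1*exp(4*x) + C2*x*exp(4*x).
Apply the initial conditions: u(0) = -1/16 + C1 = -3 and u'(0) = C2 + 4*C1 = 4. Solving gives C1 = -47/16, C2 = 63/4.

u = -1/16 - 47*exp(4*x)/16 + 63*x*exp(4*x)/4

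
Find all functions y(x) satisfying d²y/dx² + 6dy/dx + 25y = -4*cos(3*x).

y = -18*sin(3*x)/145 - 16*cos(3*x)/145 + C1*cos(4*x)*exp(-3*x) + C2*exp(-3*x)*sin(4*x)

Characteristic equation r² + 6r + 25 = 0 has discriminant (6)² - 4·(25) = -64 < 0, so r = -3 ± 4i.
Hence y_h = C1*cos(4*x)*exp(-3*x) + C2*exp(-3*x)*sin(4*x).
Try y_p = A*cos(3*x) + B*sin(3*x). Substituting and equating the coefficients of cos(3x) and sin(3x) gives A = -16/145, B = -18/145, so y_p = -18*sin(3*x)/145 - 16*cos(3*x)/145.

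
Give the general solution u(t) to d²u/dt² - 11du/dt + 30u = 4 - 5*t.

u = 13/180 - t/6 + C1*exp(5*t) + C2*exp(6*t)

Characteristic equation r² - 11r + 30 = 0 factors as (r - 5)(r - 6) = 0, so r = 5, 6.
Hence u_h = C1*exp(5*t) + C2*exp(6*t).
For the particular solution try u_p = A0 + A1*t. Substituting and matching coefficients of each power of t gives A0 = 13/180, A1 = -1/6, so u_p = 13/180 - t/6.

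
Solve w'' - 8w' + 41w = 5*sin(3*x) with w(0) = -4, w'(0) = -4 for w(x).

w = sin(3*x)/10 + 3*cos(3*x)/40 - 163*cos(5*x)*exp(4*x)/40 + 12*exp(4*x)*sin(5*x)/5

Characteristic equation r² - 8r + 41 = 0 has discriminant (-8)² - 4·(41) = -100 < 0, so r = 4 ± 5i.
Hence w_h = C1*cos(5*x)*exp(4*x) + C2*exp(4*x)*sin(5*x).
Try w_p = A*cos(3*x) + B*sin(3*x). Substituting and equating the coefficients of cos(3x) and sin(3x) gives A = 3/40, B = 1/10, so w_p = sin(3*x)/10 + 3*cos(3*x)/40.
General solution: w = sin(3*x)/10 + 3*cos(3*x)/40 + C1*cos(5*x)*exp(4*x) + C2*exp(4*x)*sin(5*x).
Apply the initial conditions: w(0) = 3/40 + C1 = -4 and w'(0) = 3/10 + 4*C1 + 5*C2 = -4. Solving gives C1 = -163/40, C2 = 12/5.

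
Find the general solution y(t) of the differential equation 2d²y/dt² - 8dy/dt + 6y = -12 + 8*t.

Divide through by 2: y'' - 4y' + 3y = -6 + 4*t.
Characteristic equation r² - 4r + 3 = 0 factors as (r - 3)(r - 1) = 0, so r = 3, 1.
Hence y_h = C1*exp(3*t) + C2*exp(t).
For the particular solution try y_p = A0 + A1*t. Substituting and matching coefficients of each power of t gives A0 = -2/9, A1 = 4/3, so y_p = -2/9 + 4*t/3.

y = -2/9 + 4*t/3 + C1*exp(3*t) + C2*exp(t)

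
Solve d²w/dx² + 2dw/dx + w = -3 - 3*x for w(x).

Characteristic equation r² + 2r + 1 = 0 has discriminant (2)² - 4·(1) = 0, so r = -1 is a repeated root.
Hence w_h = (C1 + C2*x)*exp(-x).
For the particular solution try w_p = A0 + A1*x. Substituting and matching coefficients of each power of x gives A0 = 3, A1 = -3, so w_p = 3 - 3*x.

w = 3 - 3*x + C1*exp(-x) + C2*x*exp(-x)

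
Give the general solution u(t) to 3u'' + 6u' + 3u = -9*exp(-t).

u = C1*exp(-t) - 3*t**2*exp(-t)/2 + C2*t*exp(-t)

Divide through by 3: u'' + 2u' + u = -3*exp(-t).
Characteristic equation r² + 2r + 1 = 0 has discriminant (2)² - 4·(1) = 0, so r = -1 is a repeated root.
Hence u_h = (C1 + C2*t)*exp(-t).
Since exp(-t) solves the homogeneous equation (r = -1 is a root of multiplicity 2), multiply the trial by t^2. Try u_p = A*t^2*exp(-t). Substituting into the equation and dividing by exp(-t) gives A = -3/2, so u_p = -3*t^2*exp(-t)/2.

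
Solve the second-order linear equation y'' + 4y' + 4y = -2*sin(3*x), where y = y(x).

y = 10*sin(3*x)/169 + 24*cos(3*x)/169 + C1*exp(-2*x) + C2*x*exp(-2*x)

Characteristic equation r² + 4r + 4 = 0 has discriminant (4)² - 4·(4) = 0, so r = -2 is a repeated root.
Hence y_h = (C1 + C2*x)*exp(-2*x).
Try y_p = A*cos(3*x) + B*sin(3*x). Substituting and equating the coefficients of cos(3x) and sin(3x) gives A = 24/169, B = 10/169, so y_p = 10*sin(3*x)/169 + 24*cos(3*x)/169.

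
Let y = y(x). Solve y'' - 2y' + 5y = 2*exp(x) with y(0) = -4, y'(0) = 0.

Characteristic equation r² - 2r + 5 = 0 has discriminant (-2)² - 4·(5) = -16 < 0, so r = 1 ± 2i.
Hence y_h = C1*cos(2*x)*exp(x) + C2*exp(x)*sin(2*x).
Try y_p = A*exp(x). Substituting into the equation and dividing by exp(x) gives A = 1/2, so y_p = exp(x)/2.
General solution: y = exp(x)/2 + C1*cos(2*x)*exp(x) + C2*exp(x)*sin(2*x).
Apply the initial conditions: y(0) = 1/2 + C1 = -4 and y'(0) = 1/2 + C1 + 2*C2 = 0. Solving gives C1 = -9/2, C2 = 2.

y = exp(x)/2 + 2*exp(x)*sin(2*x) - 9*cos(2*x)*exp(x)/2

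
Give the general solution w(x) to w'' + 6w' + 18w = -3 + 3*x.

Characteristic equation r² + 6r + 18 = 0 has discriminant (6)² - 4·(18) = -36 < 0, so r = -3 ± 3i.
Hence w_h = C1*cos(3*x)*exp(-3*x) + C2*exp(-3*x)*sin(3*x).
For the particular solution try w_p = A0 + A1*x. Substituting and matching coefficients of each power of x gives A0 = -2/9, A1 = 1/6, so w_p = -2/9 + x/6.

w = -2/9 + x/6 + C1*cos(3*x)*exp(-3*x) + C2*exp(-3*x)*sin(3*x)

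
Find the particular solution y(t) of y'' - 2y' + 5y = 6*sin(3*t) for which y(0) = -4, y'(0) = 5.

Characteristic equation r² - 2r + 5 = 0 has discriminant (-2)² - 4·(5) = -16 < 0, so r = 1 ± 2i.
Hence y_h = C1*cos(2*t)*exp(t) + C2*exp(t)*sin(2*t).
Try y_p = A*cos(3*t) + B*sin(3*t). Substituting and equating the coefficients of cos(3t) and sin(3t) gives A = 9/13, B = -6/13, so y_p = -6*sin(3*t)/13 + 9*cos(3*t)/13.
General solution: y = -6*sin(3*t)/13 + 9*cos(3*t)/13 + C1*cos(2*t)*exp(t) + C2*exp(t)*sin(2*t).
Apply the initial conditions: y(0) = 9/13 + C1 = -4 and y'(0) = -18/13 + C1 + 2*C2 = 5. Solving gives C1 = -61/13, C2 = 72/13.

y = -6*sin(3*t)/13 + 9*cos(3*t)/13 - 61*cos(2*t)*exp(t)/13 + 72*exp(t)*sin(2*t)/13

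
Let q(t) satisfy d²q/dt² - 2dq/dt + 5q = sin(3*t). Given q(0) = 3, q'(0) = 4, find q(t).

Characteristic equation r² - 2r + 5 = 0 has discriminant (-2)² - 4·(5) = -16 < 0, so r = 1 ± 2i.
Hence q_h = C1*cos(2*t)*exp(t) + C2*exp(t)*sin(2*t).
Try q_p = A*cos(3*t) + B*sin(3*t). Substituting and equating the coefficients of cos(3t) and sin(3t) gives A = 3/26, B = -1/13, so q_p = -sin(3*t)/13 + 3*cos(3*t)/26.
General solution: q = -sin(3*t)/13 + 3*cos(3*t)/26 + C1*cos(2*t)*exp(t) + C2*exp(t)*sin(2*t).
Apply the initial conditions: q(0) = 3/26 + C1 = 3 and q'(0) = -3/13 + C1 + 2*C2 = 4. Solving gives C1 = 75/26, C2 = 35/52.

q = -sin(3*t)/13 + 3*cos(3*t)/26 + 35*exp(t)*sin(2*t)/52 + 75*cos(2*t)*exp(t)/26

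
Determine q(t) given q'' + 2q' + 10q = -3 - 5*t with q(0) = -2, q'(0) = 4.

Characteristic equation r² + 2r + 10 = 0 has discriminant (2)² - 4·(10) = -36 < 0, so r = -1 ± 3i.
Hence q_h = C1*cos(3*t)*exp(-t) + C2*exp(-t)*sin(3*t).
For the particular solution try q_p = A0 + A1*t. Substituting and matching coefficients of each power of t gives A0 = -1/5, A1 = -1/2, so q_p = -1/5 - t/2.
General solution: q = -1/5 - t/2 + C1*cos(3*t)*exp(-t) + C2*exp(-t)*sin(3*t).
Apply the initial conditions: q(0) = -1/5 + C1 = -2 and q'(0) = -1/2 - C1 + 3*C2 = 4. Solving gives C1 = -9/5, C2 = 9/10.

q = -1/5 - t/2 - 9*cos(3*t)*exp(-t)/5 + 9*exp(-t)*sin(3*t)/10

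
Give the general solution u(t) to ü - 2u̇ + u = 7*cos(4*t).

Characteristic equation r² - 2r + 1 = 0 has discriminant (-2)² - 4·(1) = 0, so r = 1 is a repeated root.
Hence u_h = (C1 + C2*t)*exp(t).
Try u_p = A*cos(4*t) + B*sin(4*t). Substituting and equating the coefficients of cos(4t) and sin(4t) gives A = -105/289, B = -56/289, so u_p = -105*cos(4*t)/289 - 56*sin(4*t)/289.

u = -105*cos(4*t)/289 - 56*sin(4*t)/289 + C1*exp(t) + C2*t*exp(t)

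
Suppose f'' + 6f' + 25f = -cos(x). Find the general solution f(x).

f = -2*cos(x)/51 - sin(x)/102 + C1*cos(4*x)*exp(-3*x) + C2*exp(-3*x)*sin(4*x)

Characteristic equation r² + 6r + 25 = 0 has discriminant (6)² - 4·(25) = -64 < 0, so r = -3 ± 4i.
Hence f_h = C1*cos(4*x)*exp(-3*x) + C2*exp(-3*x)*sin(4*x).
Try f_p = A*cos(x) + B*sin(x). Substituting and equating the coefficients of cos(x) and sin(x) gives A = -2/51, B = -1/102, so f_p = -2*cos(x)/51 - sin(x)/102.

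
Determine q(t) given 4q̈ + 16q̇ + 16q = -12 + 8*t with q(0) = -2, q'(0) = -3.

q = -5/4 + t/2 - 3*exp(-2*t)/4 - 5*t*exp(-2*t)

Divide through by 4: q'' + 4q' + 4q = -3 + 2*t.
Characteristic equation r² + 4r + 4 = 0 has discriminant (4)² - 4·(4) = 0, so r = -2 is a repeated root.
Hence q_h = (C1 + C2*t)*exp(-2*t).
For the particular solution try q_p = A0 + A1*t. Substituting and matching coefficients of each power of t gives A0 = -5/4, A1 = 1/2, so q_p = -5/4 + t/2.
General solution: q = -5/4 + t/2 + C1*exp(-2*t) + C2*t*exp(-2*t).
Apply the initial conditions: q(0) = -5/4 + C1 = -2 and q'(0) = 1/2 + C2 - 2*C1 = -3. Solving gives C1 = -3/4, C2 = -5.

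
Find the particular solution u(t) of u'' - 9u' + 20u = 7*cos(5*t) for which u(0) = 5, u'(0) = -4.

u = -233*exp(5*t)/10 - 63*sin(5*t)/410 - 7*cos(5*t)/410 + 1161*exp(4*t)/41

Characteristic equation r² - 9r + 20 = 0 factors as (r - 4)(r - 5) = 0, so r = 4, 5.
Hence u_h = C1*exp(4*t) + C2*exp(5*t).
Try u_p = A*cos(5*t) + B*sin(5*t). Substituting and equating the coefficients of cos(5t) and sin(5t) gives A = -7/410, B = -63/410, so u_p = -63*sin(5*t)/410 - 7*cos(5*t)/410.
General solution: u = -63*sin(5*t)/410 - 7*cos(5*t)/410 + C1*exp(4*t) + C2*exp(5*t).
Apply the initial conditions: u(0) = -7/410 + C1 + C2 = 5 and u'(0) = -63/82 + 4*C1 + 5*C2 = -4. Solving gives C1 = 1161/41, C2 = -233/10.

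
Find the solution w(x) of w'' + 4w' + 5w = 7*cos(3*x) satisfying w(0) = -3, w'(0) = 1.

w = -7*cos(3*x)/40 + 21*sin(3*x)/40 - 249*exp(-2*x)*sin(x)/40 - 113*cos(x)*exp(-2*x)/40

Characteristic equation r² + 4r + 5 = 0 has discriminant (4)² - 4·(5) = -4 < 0, so r = -2 ± i.
Hence w_h = C1*cos(x)*exp(-2*x) + C2*exp(-2*x)*sin(x).
Try w_p = A*cos(3*x) + B*sin(3*x). Substituting and equating the coefficients of cos(3x) and sin(3x) gives A = -7/40, B = 21/40, so w_p = -7*cos(3*x)/40 + 21*sin(3*x)/40.
General solution: w = -7*cos(3*x)/40 + 21*sin(3*x)/40 + C1*cos(x)*exp(-2*x) + C2*exp(-2*x)*sin(x).
Apply the initial conditions: w(0) = -7/40 + C1 = -3 and w'(0) = 63/40 + C2 - 2*C1 = 1. Solving gives C1 = -113/40, C2 = -249/40.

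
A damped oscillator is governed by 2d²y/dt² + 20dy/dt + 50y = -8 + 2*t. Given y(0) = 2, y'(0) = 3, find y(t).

Divide through by 2: y'' + 10y' + 25y = -4 + t.
Characteristic equation r² + 10r + 25 = 0 has discriminant (10)² - 4·(25) = 0, so r = -5 is a repeated root.
Hence y_h = (C1 + C2*t)*exp(-5*t).
For the particular solution try y_p = A0 + A1*t. Substituting and matching coefficients of each power of t gives A0 = -22/125, A1 = 1/25, so y_p = -22/125 + t/25.
General solution: y = -22/125 + t/25 + C1*exp(-5*t) + C2*t*exp(-5*t).
Apply the initial conditions: y(0) = -22/125 + C1 = 2 and y'(0) = 1/25 + C2 - 5*C1 = 3. Solving gives C1 = 272/125, C2 = 346/25.

y = -22/125 + t/25 + 272*exp(-5*t)/125 + 346*t*exp(-5*t)/25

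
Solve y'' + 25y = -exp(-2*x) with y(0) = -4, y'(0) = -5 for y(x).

Characteristic equation r² + 25 = 0 has discriminant (0)² - 4·(25) = -100 < 0, so r = ± 5i.
Hence y_h = C1*cos(5*x) + C2*sin(5*x).
Try y_p = A*exp(-2*x). Substituting into the equation and dividing by exp(-2*x) gives A = -1/29, so y_p = -exp(-2*x)/29.
General solution: y = -exp(-2*x)/29 + C1*cos(5*x) + C2*sin(5*x).
Apply the initial conditions: y(0) = -1/29 + C1 = -4 and y'(0) = 2/29 + 5*C2 = -5. Solving gives C1 = -115/29, C2 = -147/145.

y = -147*sin(5*x)/145 - 115*cos(5*x)/29 - exp(-2*x)/29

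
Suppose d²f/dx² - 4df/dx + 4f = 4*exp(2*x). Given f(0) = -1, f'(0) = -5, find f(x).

Characteristic equation r² - 4r + 4 = 0 has discriminant (-4)² - 4·(4) = 0, so r = 2 is a repeated root.
Hence f_h = (C1 + C2*x)*exp(2*x).
Since exp(2*x) solves the homogeneous equation (r = 2 is a root of multiplicity 2), multiply the trial by x^2. Try f_p = A*x^2*exp(2*x). Substituting into the equation and dividing by exp(2*x) gives A = 2, so f_p = 2*x^2*exp(2*x).
General solution: f = C1*exp(2*x) + 2*x^2*exp(2*x) + C2*x*exp(2*x).
Apply the initial conditions: f(0) = C1 = -1 and f'(0) = C2 + 2*C1 = -5. Solving gives C1 = -1, C2 = -3.

f = -exp(2*x) - 3*x*exp(2*x) + 2*x**2*exp(2*x)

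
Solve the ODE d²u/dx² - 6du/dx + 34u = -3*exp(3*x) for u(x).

u = -3*exp(3*x)/25 + C1*cos(5*x)*exp(3*x) + C2*exp(3*x)*sin(5*x)

Characteristic equation r² - 6r + 34 = 0 has discriminant (-6)² - 4·(34) = -100 < 0, so r = 3 ± 5i.
Hence u_h = C1*cos(5*x)*exp(3*x) + C2*exp(3*x)*sin(5*x).
Try u_p = A*exp(3*x). Substituting into the equation and dividing by exp(3*x) gives A = -3/25, so u_p = -3*exp(3*x)/25.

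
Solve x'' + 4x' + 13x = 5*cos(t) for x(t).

Characteristic equation r² + 4r + 13 = 0 has discriminant (4)² - 4·(13) = -36 < 0, so r = -2 ± 3i.
Hence x_h = C1*cos(3*t)*exp(-2*t) + C2*exp(-2*t)*sin(3*t).
Try x_p = A*cos(t) + B*sin(t). Substituting and equating the coefficients of cos(t) and sin(t) gives A = 3/8, B = 1/8, so x_p = sin(t)/8 + 3*cos(t)/8.

x = sin(t)/8 + 3*cos(t)/8 + C1*cos(3*t)*exp(-2*t) + C2*exp(-2*t)*sin(3*t)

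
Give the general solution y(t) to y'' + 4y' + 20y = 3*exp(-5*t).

Characteristic equation r² + 4r + 20 = 0 has discriminant (4)² - 4·(20) = -64 < 0, so r = -2 ± 4i.
Hence y_h = C1*cos(4*t)*exp(-2*t) + C2*exp(-2*t)*sin(4*t).
Try y_p = A*exp(-5*t). Substituting into the equation and dividing by exp(-5*t) gives A = 3/25, so y_p = 3*exp(-5*t)/25.

y = 3*exp(-5*t)/25 + C1*cos(4*t)*exp(-2*t) + C2*exp(-2*t)*sin(4*t)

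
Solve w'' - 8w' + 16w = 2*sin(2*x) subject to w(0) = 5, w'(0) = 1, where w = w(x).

w = 2*cos(2*x)/25 + 3*sin(2*x)/50 + 123*exp(4*x)/25 - 94*x*exp(4*x)/5

Characteristic equation r² - 8r + 16 = 0 has discriminant (-8)² - 4·(16) = 0, so r = 4 is a repeated root.
Hence w_h = (C1 + C2*x)*exp(4*x).
Try w_p = A*cos(2*x) + B*sin(2*x). Substituting and equating the coefficients of cos(2x) and sin(2x) gives A = 2/25, B = 3/50, so w_p = 2*cos(2*x)/25 + 3*sin(2*x)/50.
General solution: w = 2*cos(2*x)/25 + 3*sin(2*x)/50 + C1*exp(4*x) + C2*x*exp(4*x).
Apply the initial conditions: w(0) = 2/25 + C1 = 5 and w'(0) = 3/25 + C2 + 4*C1 = 1. Solving gives C1 = 123/25, C2 = -94/5.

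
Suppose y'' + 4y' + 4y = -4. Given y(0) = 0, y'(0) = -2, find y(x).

y = -1 + exp(-2*x)

Characteristic equation r² + 4r + 4 = 0 has discriminant (4)² - 4·(4) = 0, so r = -2 is a repeated root.
Hence y_h = (C1 + C2*x)*exp(-2*x).
For the particular solution try y_p = A0. Substituting and matching coefficients of each power of x gives A0 = -1, so y_p = -1.
General solution: y = -1 + C1*exp(-2*x) + C2*x*exp(-2*x).
Apply the initial conditions: y(0) = -1 + C1 = 0 and y'(0) = C2 - 2*C1 = -2. Solving gives C1 = 1, C2 = 0.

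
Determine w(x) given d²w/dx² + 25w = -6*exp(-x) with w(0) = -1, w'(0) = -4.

w = -11*sin(5*x)/13 - 10*cos(5*x)/13 - 3*exp(-x)/13

Characteristic equation r² + 25 = 0 has discriminant (0)² - 4·(25) = -100 < 0, so r = ± 5i.
Hence w_h = C1*cos(5*x) + C2*sin(5*x).
Try w_p = A*exp(-x). Substituting into the equation and dividing by exp(-x) gives A = -3/13, so w_p = -3*exp(-x)/13.
General solution: w = -3*exp(-x)/13 + C1*cos(5*x) + C2*sin(5*x).
Apply the initial conditions: w(0) = -3/13 + C1 = -1 and w'(0) = 3/13 + 5*C2 = -4. Solving gives C1 = -10/13, C2 = -11/13.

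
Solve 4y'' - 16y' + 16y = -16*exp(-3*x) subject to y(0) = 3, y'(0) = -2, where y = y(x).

Divide through by 4: y'' - 4y' + 4y = -4*exp(-3*x).
Characteristic equation r² - 4r + 4 = 0 has discriminant (-4)² - 4·(4) = 0, so r = 2 is a repeated root.
Hence y_h = (C1 + C2*x)*exp(2*x).
Try y_p = A*exp(-3*x). Substituting into the equation and dividing by exp(-3*x) gives A = -4/25, so y_p = -4*exp(-3*x)/25.
General solution: y = -4*exp(-3*x)/25 + C1*exp(2*x) + C2*x*exp(2*x).
Apply the initial conditions: y(0) = -4/25 + C1 = 3 and y'(0) = 12/25 + C2 + 2*C1 = -2. Solving gives C1 = 79/25, C2 = -44/5.

y = -4*exp(-3*x)/25 + 79*exp(2*x)/25 - 44*x*exp(2*x)/5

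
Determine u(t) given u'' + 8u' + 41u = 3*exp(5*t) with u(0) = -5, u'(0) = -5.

u = 3*exp(5*t)/106 - 2677*exp(-4*t)*sin(5*t)/530 - 533*cos(5*t)*exp(-4*t)/106

Characteristic equation r² + 8r + 41 = 0 has discriminant (8)² - 4·(41) = -100 < 0, so r = -4 ± 5i.
Hence u_h = C1*cos(5*t)*exp(-4*t) + C2*exp(-4*t)*sin(5*t).
Try u_p = A*exp(5*t). Substituting into the equation and dividing by exp(5*t) gives A = 3/106, so u_p = 3*exp(5*t)/106.
General solution: u = 3*exp(5*t)/106 + C1*cos(5*t)*exp(-4*t) + C2*exp(-4*t)*sin(5*t).
Apply the initial conditions: u(0) = 3/106 + C1 = -5 and u'(0) = 15/106 - 4*C1 + 5*C2 = -5. Solving gives C1 = -533/106, C2 = -2677/530.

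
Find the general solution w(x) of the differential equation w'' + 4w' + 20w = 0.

w = C1*cos(4*x)*exp(-2*x) + C2*exp(-2*x)*sin(4*x)

Characteristic equation r² + 4r + 20 = 0 has discriminant (4)² - 4·(20) = -64 < 0, so r = -2 ± 4i.
Hence w_h = C1*cos(4*x)*exp(-2*x) + C2*exp(-2*x)*sin(4*x).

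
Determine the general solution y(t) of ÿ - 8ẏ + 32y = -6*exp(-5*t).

y = -6*exp(-5*t)/97 + C1*cos(4*t)*exp(4*t) + C2*exp(4*t)*sin(4*t)

Characteristic equation r² - 8r + 32 = 0 has discriminant (-8)² - 4·(32) = -64 < 0, so r = 4 ± 4i.
Hence y_h = C1*cos(4*t)*exp(4*t) + C2*exp(4*t)*sin(4*t).
Try y_p = A*exp(-5*t). Substituting into the equation and dividing by exp(-5*t) gives A = -6/97, so y_p = -6*exp(-5*t)/97.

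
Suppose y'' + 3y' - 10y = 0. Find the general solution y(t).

y = C1*exp(-5*t) + C2*exp(2*t)

Characteristic equation r² + 3r - 10 = 0 factors as (r + 5)(r - 2) = 0, so r = -5, 2.
Hence y_h = C1*exp(-5*t) + C2*exp(2*t).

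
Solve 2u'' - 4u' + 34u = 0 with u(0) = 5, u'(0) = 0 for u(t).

Divide through by 2: u'' - 2u' + 17u = 0.
Characteristic equation r² - 2r + 17 = 0 has discriminant (-2)² - 4·(17) = -64 < 0, so r = 1 ± 4i.
Hence u_h = C1*cos(4*t)*exp(t) + C2*exp(t)*sin(4*t).
Apply the initial conditions: u(0) = C1 = 5 and u'(0) = C1 + 4*C2 = 0. Solving gives C1 = 5, C2 = -5/4.

u = 5*cos(4*t)*exp(t) - 5*exp(t)*sin(4*t)/4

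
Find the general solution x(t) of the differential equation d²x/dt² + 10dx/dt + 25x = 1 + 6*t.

Characteristic equation r² + 10r + 25 = 0 has discriminant (10)² - 4·(25) = 0, so r = -5 is a repeated root.
Hence x_h = (C1 + C2*t)*exp(-5*t).
For the particular solution try x_p = A0 + A1*t. Substituting and matching coefficients of each power of t gives A0 = -7/125, A1 = 6/25, so x_p = -7/125 + 6*t/25.

x = -7/125 + 6*t/25 + C1*exp(-5*t) + C2*t*exp(-5*t)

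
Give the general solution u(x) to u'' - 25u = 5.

u = -1/5 + C1*exp(-5*x) + C2*exp(5*x)

Characteristic equation r² - 25 = 0 factors as (r + 5)(r - 5) = 0, so r = -5, 5.
Hence u_h = C1*exp(-5*x) + C2*exp(5*x).
For the particular solution try u_p = A0. Substituting and matching coefficients of each power of x gives A0 = -1/5, so u_p = -1/5.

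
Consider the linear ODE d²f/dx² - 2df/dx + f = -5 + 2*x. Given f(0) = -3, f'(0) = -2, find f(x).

f = -1 - 2*exp(x) + 2*x - 2*x*exp(x)

Characteristic equation r² - 2r + 1 = 0 has discriminant (-2)² - 4·(1) = 0, so r = 1 is a repeated root.
Hence f_h = (C1 + C2*x)*exp(x).
For the particular solution try f_p = A0 + A1*x. Substituting and matching coefficients of each power of x gives A0 = -1, A1 = 2, so f_p = -1 + 2*x.
General solution: f = -1 + 2*x + C1*exp(x) + C2*x*exp(x).
Apply the initial conditions: f(0) = -1 + C1 = -3 and f'(0) = 2 + C1 + C2 = -2. Solving gives C1 = -2, C2 = -2.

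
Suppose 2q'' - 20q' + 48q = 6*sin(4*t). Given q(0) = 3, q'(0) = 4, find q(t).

q = -101*exp(6*t)/26 + 3*sin(4*t)/208 + 15*cos(4*t)/208 + 109*exp(4*t)/16

Divide through by 2: q'' - 10q' + 24q = 3*sin(4*t).
Characteristic equation r² - 10r + 24 = 0 factors as (r - 4)(r - 6) = 0, so r = 4, 6.
Hence q_h = C1*exp(4*t) + C2*exp(6*t).
Try q_p = A*cos(4*t) + B*sin(4*t). Substituting and equating the coefficients of cos(4t) and sin(4t) gives A = 15/208, B = 3/208, so q_p = 3*sin(4*t)/208 + 15*cos(4*t)/208.
General solution: q = 3*sin(4*t)/208 + 15*cos(4*t)/208 + C1*exp(4*t) + C2*exp(6*t).
Apply the initial conditions: q(0) = 15/208 + C1 + C2 = 3 and q'(0) = 3/52 + 4*C1 + 6*C2 = 4. Solving gives C1 = 109/16, C2 = -101/26.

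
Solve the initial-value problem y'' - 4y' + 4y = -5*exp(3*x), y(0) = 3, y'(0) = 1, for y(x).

y = -5*exp(3*x) + 8*exp(2*x)

Characteristic equation r² - 4r + 4 = 0 has discriminant (-4)² - 4·(4) = 0, so r = 2 is a repeated root.
Hence y_h = (C1 + C2*x)*exp(2*x).
Try y_p = A*exp(3*x). Substituting into the equation and dividing by exp(3*x) gives A = -5, so y_p = -5*exp(3*x).
General solution: y = -5*exp(3*x) + C1*exp(2*x) + C2*x*exp(2*x).
Apply the initial conditions: y(0) = -5 + C1 = 3 and y'(0) = -15 + C2 + 2*C1 = 1. Solving gives C1 = 8, C2 = 0.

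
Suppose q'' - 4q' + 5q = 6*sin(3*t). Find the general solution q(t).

q = -3*sin(3*t)/20 + 9*cos(3*t)/20 + C1*cos(t)*exp(2*t) + C2*exp(2*t)*sin(t)

Characteristic equation r² - 4r + 5 = 0 has discriminant (-4)² - 4·(5) = -4 < 0, so r = 2 ± i.
Hence q_h = C1*cos(t)*exp(2*t) + C2*exp(2*t)*sin(t).
Try q_p = A*cos(3*t) + B*sin(3*t). Substituting and equating the coefficients of cos(3t) and sin(3t) gives A = 9/20, B = -3/20, so q_p = -3*sin(3*t)/20 + 9*cos(3*t)/20.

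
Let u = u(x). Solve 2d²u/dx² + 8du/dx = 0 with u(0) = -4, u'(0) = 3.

u = -13/4 - 3*exp(-4*x)/4

Divide through by 2: u'' + 4u' = 0.
Characteristic equation r² + 4r = 0 factors as (r + 4)r = 0, so r = -4, 0.
Hence u_h = C1*exp(-4*x) + C2.
Apply the initial conditions: u(0) = C1 + C2 = -4 and u'(0) = -4*C1 = 3. Solving gives C1 = -3/4, C2 = -13/4.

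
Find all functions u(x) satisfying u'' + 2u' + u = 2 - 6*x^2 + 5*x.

Characteristic equation r² + 2r + 1 = 0 has discriminant (2)² - 4·(1) = 0, so r = -1 is a repeated root.
Hence u_h = (C1 + C2*x)*exp(-x).
For the particular solution try u_p = A0 + A1*x + A2*x^2. Substituting and matching coefficients of each power of x gives A0 = -44, A1 = 29, A2 = -6, so u_p = -44 - 6*x^2 + 29*x.

u = -44 - 6*x**2 + 29*x + C1*exp(-x) + C2*x*exp(-x)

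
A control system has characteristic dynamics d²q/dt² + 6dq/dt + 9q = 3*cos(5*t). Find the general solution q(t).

Characteristic equation r² + 6r + 9 = 0 has discriminant (6)² - 4·(9) = 0, so r = -3 is a repeated root.
Hence q_h = (C1 + C2*t)*exp(-3*t).
Try q_p = A*cos(5*t) + B*sin(5*t). Substituting and equating the coefficients of cos(5t) and sin(5t) gives A = -12/289, B = 45/578, so q_p = -12*cos(5*t)/289 + 45*sin(5*t)/578.

q = -12*cos(5*t)/289 + 45*sin(5*t)/578 + C1*exp(-3*t) + C2*t*exp(-3*t)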